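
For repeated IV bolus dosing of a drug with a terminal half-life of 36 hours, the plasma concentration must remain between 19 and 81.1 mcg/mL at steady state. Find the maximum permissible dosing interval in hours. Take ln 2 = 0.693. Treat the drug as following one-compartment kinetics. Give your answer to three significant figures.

75.4 h

k = 0.693 / t½ = 0.693 / 36 = 0.01925 h⁻¹
Between IV bolus doses, concentration decays as C = C₀·e^(−kτ), so C_peak/C_trough = e^(kτ).
τ_max = ln(C_peak/C_trough) / k = ln(81.1/19) / 0.01925 = 1.451 / 0.01925 = 75.38 h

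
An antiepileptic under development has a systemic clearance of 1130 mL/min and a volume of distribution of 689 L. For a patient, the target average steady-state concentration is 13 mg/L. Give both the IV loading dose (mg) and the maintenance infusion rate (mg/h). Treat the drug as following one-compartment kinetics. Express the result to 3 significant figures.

(a) 8960 mg; (b) 881 mg/h

Loading: fill Vd to C_target → 689.0 L × 13 mg/L = 8957 mg
Convert clearance: 1130 mL/min × 60 min/h ÷ 1000 mL/L = 67.80 L/h
Maintenance infusion rate = CL × Css = 67.80 × 13 = 881.4 mg/h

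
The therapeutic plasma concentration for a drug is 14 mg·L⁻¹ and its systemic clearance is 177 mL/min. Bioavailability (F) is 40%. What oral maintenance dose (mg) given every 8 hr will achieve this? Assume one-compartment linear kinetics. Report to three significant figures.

2970 mg

CL = 177 mL/min × 60/1000 = 10.62 L/h
D = CL × Css × τ / F = 10.62 × 14 × 8 / 0.4 = 2974 mg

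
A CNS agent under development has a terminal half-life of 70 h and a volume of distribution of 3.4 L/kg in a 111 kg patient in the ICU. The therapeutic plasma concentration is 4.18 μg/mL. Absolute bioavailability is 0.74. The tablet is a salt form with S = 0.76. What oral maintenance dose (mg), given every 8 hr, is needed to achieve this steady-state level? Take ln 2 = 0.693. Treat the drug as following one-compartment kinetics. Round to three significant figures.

222 mg

Vd(total) = 111 kg × 3.4 L/kg = 377.4 L
k = 0.693/70 = 0.009900 h⁻¹, so CL = k·Vd = 0.009900 × 377.4 = 3.736 L/h
D = CL × Css × τ / F / S = 3.736 × 4.18 × 8 / 0.74 / 0.76 = 222.1 mg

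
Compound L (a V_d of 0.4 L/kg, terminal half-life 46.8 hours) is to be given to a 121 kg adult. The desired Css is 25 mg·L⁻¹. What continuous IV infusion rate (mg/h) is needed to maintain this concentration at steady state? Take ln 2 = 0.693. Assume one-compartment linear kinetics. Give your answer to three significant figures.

17.9 mg/h

Vd = 0.4 L/kg × 121 kg = 48.40 L
CL = 0.693 × Vd / t½ = 0.693 × 48.40 / 46.8 = 0.7167 L/h
Infusion rate = CL × Css = 0.7167 × 25 = 17.92 mg/h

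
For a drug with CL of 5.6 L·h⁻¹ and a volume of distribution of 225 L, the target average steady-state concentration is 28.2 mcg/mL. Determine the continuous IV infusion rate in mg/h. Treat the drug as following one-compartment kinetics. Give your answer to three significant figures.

Rate = CL × Css = 5.600 × 28.2 = 157.9 mg/h

158 mg/h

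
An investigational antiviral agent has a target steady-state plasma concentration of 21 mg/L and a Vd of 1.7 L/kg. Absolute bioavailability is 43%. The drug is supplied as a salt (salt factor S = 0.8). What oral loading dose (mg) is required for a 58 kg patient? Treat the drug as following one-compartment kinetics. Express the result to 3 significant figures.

6020 mg

Vd = 1.7 L/kg × 58 kg = 98.60 L
LD = Vd × C / F / S = 98.60 × 21.00 / 0.43 / 0.8 = 6019 mg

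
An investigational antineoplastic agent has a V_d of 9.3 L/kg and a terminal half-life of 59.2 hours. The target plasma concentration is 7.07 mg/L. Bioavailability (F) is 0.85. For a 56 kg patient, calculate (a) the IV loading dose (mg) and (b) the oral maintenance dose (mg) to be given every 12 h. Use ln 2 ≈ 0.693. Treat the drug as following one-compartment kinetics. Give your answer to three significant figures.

(a) 3680 mg; (b) 609 mg

Vd = 9.3 L/kg × 56 kg = 520.8 L
LD = Vd × C = 520.8 × 7.07 = 3682 mg
CL = 0.693 × Vd / t½ = 0.693 × 520.8 / 59.2 = 6.097 L/h
D = CL × Css × τ / F = 6.097 × 7.07 × 12 / 0.85 = 608.6 mg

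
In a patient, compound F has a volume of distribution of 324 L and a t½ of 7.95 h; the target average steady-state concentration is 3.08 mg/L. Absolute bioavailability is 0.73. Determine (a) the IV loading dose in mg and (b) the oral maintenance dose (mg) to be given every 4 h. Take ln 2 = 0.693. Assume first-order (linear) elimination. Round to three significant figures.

LD = Vd × C = 324.0 × 3.08 = 997.9 mg
CL = 0.693 × Vd / t½ = 0.693 × 324.0 / 7.95 = 28.24 L/h
D = CL × Css × τ / F = 28.24 × 3.08 × 4 / 0.73 = 476.6 mg

(a) 998 mg; (b) 477 mg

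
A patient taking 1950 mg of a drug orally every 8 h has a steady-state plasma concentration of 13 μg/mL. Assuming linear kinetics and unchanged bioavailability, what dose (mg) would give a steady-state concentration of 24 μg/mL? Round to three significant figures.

3600 mg

For first-order elimination, Css ∝ F·D/(CL·τ); F and CL are unchanged, so Css ∝ D/τ.
D₂ = D₁ × (Css,target / Css,current) = 1950 × 24/13 = 3600 mg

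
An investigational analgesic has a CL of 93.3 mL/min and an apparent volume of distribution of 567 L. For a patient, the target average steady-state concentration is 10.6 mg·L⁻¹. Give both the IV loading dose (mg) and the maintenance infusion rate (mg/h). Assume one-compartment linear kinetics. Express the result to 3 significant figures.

(a) 6010 mg; (b) 59.3 mg/h

Loading dose = Vd × C = 567.0 × 10.6 = 6010 mg
Convert clearance: 93.3 mL/min × 60 min/h ÷ 1000 mL/L = 5.598 L/h
Maintenance: replace elimination → rate = CL × Css = 5.598 × 10.6 = 59.34 mg/h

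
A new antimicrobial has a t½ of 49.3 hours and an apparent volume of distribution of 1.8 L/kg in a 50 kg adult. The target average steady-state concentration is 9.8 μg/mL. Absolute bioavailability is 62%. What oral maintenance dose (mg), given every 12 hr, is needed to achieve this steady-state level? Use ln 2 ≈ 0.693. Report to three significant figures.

240 mg

Vd(total) = 50 kg × 1.8 L/kg = 90.00 L
CL = 0.693 × Vd / t½ = 0.693 × 90.00 / 49.3 = 1.265 L/h
D = CL × Css × τ / F = 1.265 × 9.8 × 12 / 0.62 = 239.9 mg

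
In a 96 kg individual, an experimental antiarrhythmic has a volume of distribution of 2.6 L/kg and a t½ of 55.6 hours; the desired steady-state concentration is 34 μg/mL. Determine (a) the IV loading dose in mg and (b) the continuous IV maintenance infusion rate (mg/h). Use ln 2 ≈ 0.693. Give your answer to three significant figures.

Vd(total) = 96 kg × 2.6 L/kg = 249.6 L
LD = Vd × C = 249.6 × 34 = 8486 mg
CL = 0.693 × Vd / t½ = 0.693 × 249.6 / 55.6 = 3.111 L/h
Infusion rate = CL × Css = 3.111 × 34 = 105.8 mg/h

(a) 8490 mg; (b) 106 mg/h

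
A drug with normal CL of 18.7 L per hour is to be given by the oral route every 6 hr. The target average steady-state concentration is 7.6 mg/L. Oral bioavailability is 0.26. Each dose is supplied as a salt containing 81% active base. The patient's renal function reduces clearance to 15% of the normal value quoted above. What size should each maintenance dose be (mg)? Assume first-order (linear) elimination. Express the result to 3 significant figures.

607 mg

Patient clearance = 0.15 × 18.70 = 2.805 L/h
D = CL × Css × τ / F / S = 2.805 × 7.6 × 6 / 0.26 / 0.81 = 607.4 mg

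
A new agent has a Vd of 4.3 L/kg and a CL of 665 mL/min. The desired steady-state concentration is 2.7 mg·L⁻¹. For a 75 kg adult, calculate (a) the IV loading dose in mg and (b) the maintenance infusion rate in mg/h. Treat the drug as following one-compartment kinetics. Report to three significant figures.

(a) 871 mg; (b) 108 mg/h

Vd = 4.3 L/kg × 75 kg = 322.5 L
Loading: fill Vd to C_target → 322.5 L × 2.7 mg/L = 870.8 mg
CL = 665 mL/min = 665 × 0.06 = 39.90 L/h
Maintenance infusion rate = CL × Css = 39.90 × 2.7 = 107.7 mg/h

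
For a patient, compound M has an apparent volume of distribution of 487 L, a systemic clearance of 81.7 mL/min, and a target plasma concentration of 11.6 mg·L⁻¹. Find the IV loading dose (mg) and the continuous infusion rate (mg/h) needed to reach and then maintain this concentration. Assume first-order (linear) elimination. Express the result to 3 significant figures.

(a) 5650 mg; (b) 56.9 mg/h

LD = Vd · C_target = 487.0 × 11.6 = 5649 mg
CL = 81.7 mL/min × 60/1000 = 4.902 L/h
Maintenance: replace elimination → rate = CL × Css = 4.902 × 11.6 = 56.86 mg/h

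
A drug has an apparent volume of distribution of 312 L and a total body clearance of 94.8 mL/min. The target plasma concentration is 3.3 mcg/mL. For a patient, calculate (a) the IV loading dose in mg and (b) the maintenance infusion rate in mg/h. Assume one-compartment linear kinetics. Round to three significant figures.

LD = Vd · C_target = 312.0 × 3.3 = 1030 mg
CL = 94.8 mL/min × 60/1000 = 5.688 L/h
Maintenance: replace elimination → rate = CL × Css = 5.688 × 3.3 = 18.77 mg/h

(a) 1030 mg; (b) 18.8 mg/h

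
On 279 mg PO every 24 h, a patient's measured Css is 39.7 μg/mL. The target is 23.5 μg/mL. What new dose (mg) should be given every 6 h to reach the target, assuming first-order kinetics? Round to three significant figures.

41.3 mg

For first-order elimination, Css ∝ F·D/(CL·τ); F and CL are unchanged, so Css ∝ D/τ.
D₂ = D₁ × (Css,target / Css,current) × (τ₂/τ₁) = 279 × (23.5/39.7) × (6/24) = 41.29 mg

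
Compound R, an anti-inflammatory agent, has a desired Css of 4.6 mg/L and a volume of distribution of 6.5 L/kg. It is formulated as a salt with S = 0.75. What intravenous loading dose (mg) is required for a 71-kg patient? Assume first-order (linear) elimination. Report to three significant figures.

Vd(total) = 71 kg × 6.5 L/kg = 461.5 L
LD = Vd × C / S = 461.5 × 4.600 / 0.75 = 2831 mg

2830 mg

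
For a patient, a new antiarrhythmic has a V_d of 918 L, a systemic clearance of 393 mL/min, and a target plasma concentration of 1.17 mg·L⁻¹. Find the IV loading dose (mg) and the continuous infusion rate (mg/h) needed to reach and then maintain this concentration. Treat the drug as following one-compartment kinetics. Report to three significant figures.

Loading: fill Vd to C_target → 918.0 L × 1.17 mg/L = 1074 mg
CL = 393 mL/min = 393 × 0.06 = 23.58 L/h
Maintenance: replace elimination → rate = CL × Css = 23.58 × 1.17 = 27.59 mg/h

(a) 1070 mg; (b) 27.6 mg/h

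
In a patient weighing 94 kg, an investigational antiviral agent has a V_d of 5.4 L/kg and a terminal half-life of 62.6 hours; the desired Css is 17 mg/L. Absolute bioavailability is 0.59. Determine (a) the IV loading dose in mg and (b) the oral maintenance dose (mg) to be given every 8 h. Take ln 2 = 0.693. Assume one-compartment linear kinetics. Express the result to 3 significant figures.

(a) 8630 mg; (b) 1300 mg

Vd = 5.4 L/kg × 94 kg = 507.6 L
LD = Vd × C = 507.6 × 17 = 8629 mg
CL = 0.693 × Vd / t½ = 0.693 × 507.6 / 62.6 = 5.619 L/h
D = CL × Css × τ / F = 5.619 × 17 × 8 / 0.59 = 1295 mg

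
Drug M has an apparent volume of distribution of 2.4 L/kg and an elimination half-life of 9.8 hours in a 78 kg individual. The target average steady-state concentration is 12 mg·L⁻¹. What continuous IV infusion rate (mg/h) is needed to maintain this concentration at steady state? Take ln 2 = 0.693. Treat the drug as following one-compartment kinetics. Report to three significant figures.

Vd(total) = 78 kg × 2.4 L/kg = 187.2 L
k = 0.693/9.8 = 0.07071 h⁻¹, so CL = k·Vd = 0.07071 × 187.2 = 13.24 L/h
Infusion rate = CL × Css = 13.24 × 12 = 158.9 mg/h

159 mg/h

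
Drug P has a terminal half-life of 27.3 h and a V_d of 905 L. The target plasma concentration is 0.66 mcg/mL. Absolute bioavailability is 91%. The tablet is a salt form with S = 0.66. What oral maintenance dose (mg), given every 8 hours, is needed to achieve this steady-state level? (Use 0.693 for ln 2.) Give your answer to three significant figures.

k = 0.693/27.3 = 0.02538 h⁻¹, so CL = k·Vd = 0.02538 × 905.0 = 22.97 L/h
D = CL × Css × τ / F / S = 22.97 × 0.66 × 8 / 0.91 / 0.66 = 201.9 mg

202 mg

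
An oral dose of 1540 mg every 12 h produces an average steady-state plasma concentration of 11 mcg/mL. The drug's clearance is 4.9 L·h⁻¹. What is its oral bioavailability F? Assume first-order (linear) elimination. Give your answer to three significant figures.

0.420

F·D/τ = CL·Css at steady state → F = CL·Css·τ / D.
F = 4.9 × 11 × 12 / 1540 = 0.420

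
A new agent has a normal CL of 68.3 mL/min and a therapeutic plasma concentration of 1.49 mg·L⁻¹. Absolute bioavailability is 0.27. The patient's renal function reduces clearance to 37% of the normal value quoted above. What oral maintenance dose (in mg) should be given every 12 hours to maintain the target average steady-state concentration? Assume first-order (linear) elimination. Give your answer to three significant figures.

100 mg

Convert clearance: 68.3 mL/min × 60 min/h ÷ 1000 mL/L = 4.098 L/h
Patient clearance = 0.37 × 4.098 = 1.516 L/h
D = CL × Css × τ / F = 1.516 × 1.49 × 12 / 0.27 = 100.4 mg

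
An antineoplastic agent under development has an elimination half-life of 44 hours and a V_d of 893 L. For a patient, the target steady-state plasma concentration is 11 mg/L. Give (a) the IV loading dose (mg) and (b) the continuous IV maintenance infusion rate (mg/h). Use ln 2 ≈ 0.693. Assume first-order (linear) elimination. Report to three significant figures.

(a) 9820 mg; (b) 155 mg/h

LD = Vd × C = 893.0 × 11 = 9823 mg
CL = 0.693 × Vd / t½ = 0.693 × 893.0 / 44 = 14.06 L/h
Infusion rate = CL × Css = 14.06 × 11 = 154.7 mg/h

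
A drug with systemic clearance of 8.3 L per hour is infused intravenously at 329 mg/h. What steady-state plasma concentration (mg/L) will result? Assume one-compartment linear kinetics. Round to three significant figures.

39.6 mg/L

Css = rate / CL = 329 / 8.300 = 39.64 mg/L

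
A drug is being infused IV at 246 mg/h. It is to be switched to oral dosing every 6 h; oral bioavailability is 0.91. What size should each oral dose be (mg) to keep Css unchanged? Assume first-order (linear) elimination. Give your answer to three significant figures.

To maintain the same Css, the systemic dosing rate must be unchanged: F·D/τ = infusion rate.
D = rate × τ / F = 246 × 6 / 0.91 = 1622 mg

1620 mg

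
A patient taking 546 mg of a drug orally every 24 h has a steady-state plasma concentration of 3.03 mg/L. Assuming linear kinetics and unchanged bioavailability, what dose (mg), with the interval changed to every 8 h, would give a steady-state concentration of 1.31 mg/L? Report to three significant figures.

78.7 mg

With linear kinetics, Css is proportional to dose rate (D/τ) at fixed clearance.
D₂ = D₁ × (Css,target / Css,current) × (τ₂/τ₁) = 546 × (1.31/3.03) × (8/24) = 78.69 mg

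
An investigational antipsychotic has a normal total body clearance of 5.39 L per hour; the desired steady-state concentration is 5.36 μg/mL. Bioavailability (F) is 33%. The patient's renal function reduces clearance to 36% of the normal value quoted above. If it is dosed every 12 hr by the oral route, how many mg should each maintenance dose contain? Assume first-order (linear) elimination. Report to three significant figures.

378 mg

Patient clearance = 0.36 × 5.390 = 1.940 L/h
D = CL × Css × τ / F = 1.940 × 5.36 × 12 / 0.33 = 378.1 mg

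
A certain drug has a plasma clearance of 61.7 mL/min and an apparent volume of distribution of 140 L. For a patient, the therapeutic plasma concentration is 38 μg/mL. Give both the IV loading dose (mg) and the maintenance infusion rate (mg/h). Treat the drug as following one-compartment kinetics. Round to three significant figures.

(a) 5320 mg; (b) 141 mg/h

LD = Vd · C_target = 140.0 × 38 = 5320 mg
CL = 61.7 mL/min × 60/1000 = 3.702 L/h
Maintenance infusion rate = CL × Css = 3.702 × 38 = 140.7 mg/h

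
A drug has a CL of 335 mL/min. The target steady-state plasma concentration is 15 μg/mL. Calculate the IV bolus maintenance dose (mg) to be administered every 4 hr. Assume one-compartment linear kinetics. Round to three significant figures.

1210 mg

Convert clearance: 335 mL/min × 60 min/h ÷ 1000 mL/L = 20.10 L/h
D = CL × Css × τ = 20.10 × 15 × 4 = 1206 mg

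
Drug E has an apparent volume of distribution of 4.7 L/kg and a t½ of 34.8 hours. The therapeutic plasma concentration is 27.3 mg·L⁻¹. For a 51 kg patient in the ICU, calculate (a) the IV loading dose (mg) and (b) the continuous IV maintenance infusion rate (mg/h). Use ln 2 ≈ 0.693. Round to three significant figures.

(a) 6540 mg; (b) 130 mg/h

Vd(total) = 51 kg × 4.7 L/kg = 239.7 L
LD = Vd × C = 239.7 × 27.3 = 6544 mg
CL = 0.693 × Vd / t½ = 0.693 × 239.7 / 34.8 = 4.773 L/h
Infusion rate = CL × Css = 4.773 × 27.3 = 130.3 mg/h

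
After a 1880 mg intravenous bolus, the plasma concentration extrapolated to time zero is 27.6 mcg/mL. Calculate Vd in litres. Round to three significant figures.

Immediately after an IV bolus, C₀ = Dose / Vd, so Vd = Dose / C₀.
Vd = 1880 / 27.6 = 68.12 L

68.1 L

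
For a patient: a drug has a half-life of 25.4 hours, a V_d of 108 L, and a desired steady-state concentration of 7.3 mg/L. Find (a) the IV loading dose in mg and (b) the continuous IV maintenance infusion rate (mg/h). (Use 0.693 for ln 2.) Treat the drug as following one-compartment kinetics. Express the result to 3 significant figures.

LD = Vd × C = 108.0 × 7.3 = 788.4 mg
CL = 0.693 × Vd / t½ = 0.693 × 108.0 / 25.4 = 2.947 L/h
Infusion rate = CL × Css = 2.947 × 7.3 = 21.51 mg/h

(a) 788 mg; (b) 21.5 mg/h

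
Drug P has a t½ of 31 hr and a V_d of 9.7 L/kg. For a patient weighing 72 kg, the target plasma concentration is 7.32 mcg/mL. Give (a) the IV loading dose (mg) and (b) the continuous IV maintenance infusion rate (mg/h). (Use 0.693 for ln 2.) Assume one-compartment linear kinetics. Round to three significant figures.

(a) 5110 mg; (b) 114 mg/h

Total Vd = 9.7 × 72 = 698.4 L
LD = Vd × C = 698.4 × 7.32 = 5112 mg
CL = 0.693 × Vd / t½ = 0.693 × 698.4 / 31 = 15.61 L/h
Infusion rate = CL × Css = 15.61 × 7.32 = 114.3 mg/h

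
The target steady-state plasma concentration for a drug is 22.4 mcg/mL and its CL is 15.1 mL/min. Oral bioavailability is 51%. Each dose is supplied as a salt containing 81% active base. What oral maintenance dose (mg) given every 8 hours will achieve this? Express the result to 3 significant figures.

393 mg

CL = 15.1 mL/min × 60/1000 = 0.9060 L/h
D = CL × Css × τ / F / S = 0.9060 × 22.4 × 8 / 0.51 / 0.81 = 393.0 mg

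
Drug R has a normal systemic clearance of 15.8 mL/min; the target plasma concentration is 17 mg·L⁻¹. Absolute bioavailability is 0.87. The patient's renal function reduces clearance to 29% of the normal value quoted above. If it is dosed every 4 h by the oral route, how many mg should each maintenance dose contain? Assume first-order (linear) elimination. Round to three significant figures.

Convert clearance: 15.8 mL/min × 60 min/h ÷ 1000 mL/L = 0.9480 L/h
Patient clearance = 0.29 × 0.9480 = 0.2749 L/h
D = CL × Css × τ / F = 0.2749 × 17 × 4 / 0.87 = 21.49 mg

21.5 mg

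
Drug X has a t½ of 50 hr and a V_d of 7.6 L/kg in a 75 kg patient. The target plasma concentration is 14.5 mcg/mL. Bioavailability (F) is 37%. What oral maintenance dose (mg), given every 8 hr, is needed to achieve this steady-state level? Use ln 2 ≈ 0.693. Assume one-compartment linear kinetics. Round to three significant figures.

2480 mg

Vd(total) = 75 kg × 7.6 L/kg = 570.0 L
k = 0.693/50 = 0.01386 h⁻¹, so CL = k·Vd = 0.01386 × 570.0 = 7.900 L/h
D = CL × Css × τ / F = 7.900 × 14.5 × 8 / 0.37 = 2477 mg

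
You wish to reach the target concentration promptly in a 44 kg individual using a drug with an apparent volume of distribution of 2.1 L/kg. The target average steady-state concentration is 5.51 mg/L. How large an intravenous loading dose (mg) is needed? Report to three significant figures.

509 mg

Total Vd = 2.1 × 44 = 92.40 L
LD = Vd × C = 92.40 × 5.510 = 509.1 mg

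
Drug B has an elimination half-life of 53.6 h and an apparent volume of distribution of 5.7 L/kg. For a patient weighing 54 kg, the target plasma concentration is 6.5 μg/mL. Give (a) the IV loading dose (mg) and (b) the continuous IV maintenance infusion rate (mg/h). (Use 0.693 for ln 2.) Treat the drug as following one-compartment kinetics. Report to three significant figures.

(a) 2000 mg; (b) 25.9 mg/h

Total Vd = 5.7 × 54 = 307.8 L
LD = Vd × C = 307.8 × 6.5 = 2001 mg
CL = 0.693 × Vd / t½ = 0.693 × 307.8 / 53.6 = 3.980 L/h
Infusion rate = CL × Css = 3.980 × 6.5 = 25.87 mg/h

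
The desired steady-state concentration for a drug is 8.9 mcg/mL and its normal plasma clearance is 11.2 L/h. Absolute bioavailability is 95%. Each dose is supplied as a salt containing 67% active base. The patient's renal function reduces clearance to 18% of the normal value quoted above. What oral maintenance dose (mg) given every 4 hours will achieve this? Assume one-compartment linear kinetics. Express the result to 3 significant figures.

113 mg

Patient clearance = 0.18 × 11.20 = 2.016 L/h
D = CL × Css × τ / F / S = 2.016 × 8.9 × 4 / 0.95 / 0.67 = 112.8 mg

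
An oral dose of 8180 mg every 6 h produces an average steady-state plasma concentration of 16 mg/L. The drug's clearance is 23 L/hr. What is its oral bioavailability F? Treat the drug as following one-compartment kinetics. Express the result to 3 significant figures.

0.270

F·D/τ = CL·Css at steady state → F = CL·Css·τ / D.
F = 23 × 16 × 6 / 8180 = 0.270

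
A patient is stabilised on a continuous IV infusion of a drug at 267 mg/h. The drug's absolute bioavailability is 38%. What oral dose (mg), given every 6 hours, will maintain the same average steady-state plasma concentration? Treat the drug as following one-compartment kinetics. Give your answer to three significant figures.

To maintain the same Css, the systemic dosing rate must be unchanged: F·D/τ = infusion rate.
D = rate × τ / F = 267 × 6 / 0.38 = 4216 mg

4220 mg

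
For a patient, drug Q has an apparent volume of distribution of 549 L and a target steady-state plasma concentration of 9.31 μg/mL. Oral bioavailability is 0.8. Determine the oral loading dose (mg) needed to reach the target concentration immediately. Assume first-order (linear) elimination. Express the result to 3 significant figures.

LD = Vd × C / F = 549.0 × 9.310 / 0.8 = 6389 mg

6390 mg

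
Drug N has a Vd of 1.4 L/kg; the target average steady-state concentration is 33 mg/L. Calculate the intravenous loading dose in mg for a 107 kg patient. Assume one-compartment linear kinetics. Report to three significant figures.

Total Vd = 1.4 × 107 = 149.8 L
LD = Vd × C = 149.8 × 33.00 = 4943 mg

4940 mg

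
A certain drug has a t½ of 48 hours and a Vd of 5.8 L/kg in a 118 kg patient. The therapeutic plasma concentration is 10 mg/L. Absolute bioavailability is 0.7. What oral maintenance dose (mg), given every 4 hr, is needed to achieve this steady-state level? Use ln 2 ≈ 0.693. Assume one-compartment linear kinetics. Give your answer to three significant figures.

Vd(total) = 118 kg × 5.8 L/kg = 684.4 L
k = 0.693/48 = 0.01444 h⁻¹, so CL = k·Vd = 0.01444 × 684.4 = 9.883 L/h
D = CL × Css × τ / F = 9.883 × 10 × 4 / 0.7 = 564.7 mg

565 mg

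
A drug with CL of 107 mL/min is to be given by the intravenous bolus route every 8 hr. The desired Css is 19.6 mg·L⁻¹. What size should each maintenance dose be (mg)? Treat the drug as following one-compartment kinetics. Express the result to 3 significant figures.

1010 mg

CL = 107 mL/min × 60/1000 = 6.420 L/h
D = CL × Css × τ = 6.420 × 19.6 × 8 = 1007 mg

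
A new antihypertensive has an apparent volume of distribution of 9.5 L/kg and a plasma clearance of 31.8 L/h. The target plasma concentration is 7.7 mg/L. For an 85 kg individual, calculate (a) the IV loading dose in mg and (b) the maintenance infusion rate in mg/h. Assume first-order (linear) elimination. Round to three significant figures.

(a) 6220 mg; (b) 245 mg/h

Vd(total) = 85 kg × 9.5 L/kg = 807.5 L
LD = Vd · C_target = 807.5 × 7.7 = 6218 mg
Infusion rate = 31.80 L/h × 7.7 mg/L = 244.9 mg/h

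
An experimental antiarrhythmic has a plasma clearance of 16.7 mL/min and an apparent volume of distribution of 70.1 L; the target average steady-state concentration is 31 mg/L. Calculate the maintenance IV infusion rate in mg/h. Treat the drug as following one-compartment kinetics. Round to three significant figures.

31.1 mg/h

CL = 16.7 mL/min × 60/1000 = 1.002 L/h
Rate = CL × Css = 1.002 × 31 = 31.06 mg/h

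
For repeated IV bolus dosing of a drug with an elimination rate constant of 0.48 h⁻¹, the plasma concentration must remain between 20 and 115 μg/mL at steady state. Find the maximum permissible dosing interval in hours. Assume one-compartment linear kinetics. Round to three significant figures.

3.64 h

Between IV bolus doses, concentration decays as C = C₀·e^(−kτ), so C_peak/C_trough = e^(kτ).
τ_max = ln(C_peak/C_trough) / k = ln(115/20) / 0.4800 = 1.749 / 0.4800 = 3.644 h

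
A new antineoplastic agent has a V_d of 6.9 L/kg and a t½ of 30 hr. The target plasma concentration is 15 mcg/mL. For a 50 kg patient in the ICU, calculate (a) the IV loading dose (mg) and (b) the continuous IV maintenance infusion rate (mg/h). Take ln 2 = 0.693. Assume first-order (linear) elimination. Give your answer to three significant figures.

Total Vd = 6.9 × 50 = 345.0 L
LD = Vd × C = 345.0 × 15 = 5175 mg
CL = 0.693 × Vd / t½ = 0.693 × 345.0 / 30 = 7.970 L/h
Infusion rate = CL × Css = 7.970 × 15 = 119.6 mg/h

(a) 5180 mg; (b) 120 mg/h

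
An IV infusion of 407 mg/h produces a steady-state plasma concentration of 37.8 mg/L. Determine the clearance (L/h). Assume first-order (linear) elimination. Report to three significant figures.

At steady state, infusion rate = CL × Css, so CL = rate / Css.
CL = 407 / 37.8 = 10.77 L/h

10.8 L/h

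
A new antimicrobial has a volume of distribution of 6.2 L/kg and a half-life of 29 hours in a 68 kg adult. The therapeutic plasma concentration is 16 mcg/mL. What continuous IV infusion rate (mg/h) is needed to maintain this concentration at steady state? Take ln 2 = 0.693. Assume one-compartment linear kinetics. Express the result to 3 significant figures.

161 mg/h

Vd = 6.2 L/kg × 68 kg = 421.6 L
CL = ln 2 · Vd / t½ = 0.693 × 421.6 / 29 = 10.07 L/h
Infusion rate = CL × Css = 10.07 × 16 = 161.1 mg/h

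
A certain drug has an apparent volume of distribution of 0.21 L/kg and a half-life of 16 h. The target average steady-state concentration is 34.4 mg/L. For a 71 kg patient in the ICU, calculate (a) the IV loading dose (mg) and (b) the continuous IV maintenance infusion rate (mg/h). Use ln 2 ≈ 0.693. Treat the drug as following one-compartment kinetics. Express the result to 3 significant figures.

(a) 513 mg; (b) 22.2 mg/h

Vd(total) = 71 kg × 0.21 L/kg = 14.91 L
LD = Vd × C = 14.91 × 34.4 = 512.9 mg
CL = 0.693 × Vd / t½ = 0.693 × 14.91 / 16 = 0.6458 L/h
Infusion rate = CL × Css = 0.6458 × 34.4 = 22.22 mg/h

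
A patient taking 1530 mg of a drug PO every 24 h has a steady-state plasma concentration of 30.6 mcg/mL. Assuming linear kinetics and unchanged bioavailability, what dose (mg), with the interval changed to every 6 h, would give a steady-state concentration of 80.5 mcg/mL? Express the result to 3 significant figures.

1010 mg

With linear kinetics, Css is proportional to dose rate (D/τ) at fixed clearance.
D₂ = D₁ × (Css,target / Css,current) × (τ₂/τ₁) = 1530 × (80.5/30.6) × (6/24) = 1006 mg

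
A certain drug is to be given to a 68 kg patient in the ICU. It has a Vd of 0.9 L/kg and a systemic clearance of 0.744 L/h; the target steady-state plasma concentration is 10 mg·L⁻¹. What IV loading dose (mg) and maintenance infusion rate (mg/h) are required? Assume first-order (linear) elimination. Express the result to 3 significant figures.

(a) 612 mg; (b) 7.44 mg/h

Vd = 0.9 L/kg × 68 kg = 61.20 L
LD = Vd · C_target = 61.20 × 10 = 612.0 mg
Maintenance: replace elimination → rate = CL × Css = 0.7440 × 10 = 7.440 mg/h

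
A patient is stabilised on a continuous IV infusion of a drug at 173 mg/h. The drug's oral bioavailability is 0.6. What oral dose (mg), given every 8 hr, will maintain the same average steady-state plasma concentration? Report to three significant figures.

2310 mg

To maintain the same Css, the systemic dosing rate must be unchanged: F·D/τ = infusion rate.
D = rate × τ / F = 173 × 8 / 0.6 = 2307 mg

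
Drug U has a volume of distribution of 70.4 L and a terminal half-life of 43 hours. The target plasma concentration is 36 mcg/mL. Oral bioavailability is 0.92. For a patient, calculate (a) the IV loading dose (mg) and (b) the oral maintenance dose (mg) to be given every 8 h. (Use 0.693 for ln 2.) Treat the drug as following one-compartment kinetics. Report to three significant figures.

LD = Vd × C = 70.40 × 36 = 2534 mg
CL = 0.693 × Vd / t½ = 0.693 × 70.40 / 43 = 1.135 L/h
D = CL × Css × τ / F = 1.135 × 36 × 8 / 0.92 = 355.3 mg

(a) 2530 mg; (b) 355 mg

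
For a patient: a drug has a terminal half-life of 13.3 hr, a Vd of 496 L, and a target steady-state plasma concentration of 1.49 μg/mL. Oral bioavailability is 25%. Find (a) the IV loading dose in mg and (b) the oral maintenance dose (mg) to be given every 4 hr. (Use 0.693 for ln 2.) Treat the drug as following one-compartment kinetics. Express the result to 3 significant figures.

(a) 739 mg; (b) 616 mg

LD = Vd × C = 496.0 × 1.49 = 739.0 mg
CL = 0.693 × Vd / t½ = 0.693 × 496.0 / 13.3 = 25.84 L/h
D = CL × Css × τ / F = 25.84 × 1.49 × 4 / 0.25 = 616.0 mg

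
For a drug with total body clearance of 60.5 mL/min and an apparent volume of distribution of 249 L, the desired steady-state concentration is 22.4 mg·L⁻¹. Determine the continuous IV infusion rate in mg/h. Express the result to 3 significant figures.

CL = 60.5 mL/min = 60.5 × 0.06 = 3.630 L/h
Infusion rate = CL · Css = 3.630 L/h × 22.4 mg/L = 81.31 mg/h

81.3 mg/h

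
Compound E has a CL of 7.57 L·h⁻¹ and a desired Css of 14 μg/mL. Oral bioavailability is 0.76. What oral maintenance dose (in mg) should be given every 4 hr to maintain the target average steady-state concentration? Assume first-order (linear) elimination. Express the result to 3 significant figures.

D = CL × Css × τ / F = 7.570 × 14 × 4 / 0.76 = 557.8 mg

558 mg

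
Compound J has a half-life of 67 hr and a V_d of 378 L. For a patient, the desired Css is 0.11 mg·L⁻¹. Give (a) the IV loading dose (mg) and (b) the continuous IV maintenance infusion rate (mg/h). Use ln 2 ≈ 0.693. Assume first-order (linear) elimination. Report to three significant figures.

(a) 41.6 mg; (b) 0.430 mg/h

LD = Vd × C = 378.0 × 0.11 = 41.58 mg
CL = 0.693 × Vd / t½ = 0.693 × 378.0 / 67 = 3.910 L/h
Infusion rate = CL × Css = 3.910 × 0.11 = 0.4301 mg/h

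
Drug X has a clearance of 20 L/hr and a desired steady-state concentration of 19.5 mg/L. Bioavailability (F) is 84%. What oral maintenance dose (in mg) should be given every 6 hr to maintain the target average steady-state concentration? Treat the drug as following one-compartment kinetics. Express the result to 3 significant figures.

2790 mg

D = CL × Css × τ / F = 20.00 × 19.5 × 6 / 0.84 = 2786 mg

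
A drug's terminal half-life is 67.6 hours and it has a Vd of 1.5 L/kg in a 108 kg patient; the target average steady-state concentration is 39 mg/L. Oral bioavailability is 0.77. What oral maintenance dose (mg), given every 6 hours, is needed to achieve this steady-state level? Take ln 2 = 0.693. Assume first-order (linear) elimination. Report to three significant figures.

Vd = 1.5 L/kg × 108 kg = 162.0 L
CL = ln 2 · Vd / t½ = 0.693 × 162.0 / 67.6 = 1.661 L/h
D = CL × Css × τ / F = 1.661 × 39 × 6 / 0.77 = 504.8 mg

505 mg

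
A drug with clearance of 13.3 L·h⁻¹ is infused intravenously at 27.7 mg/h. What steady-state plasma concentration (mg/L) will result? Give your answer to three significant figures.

2.08 mg/L

Css = rate / CL = 27.7 / 13.30 = 2.083 mg/L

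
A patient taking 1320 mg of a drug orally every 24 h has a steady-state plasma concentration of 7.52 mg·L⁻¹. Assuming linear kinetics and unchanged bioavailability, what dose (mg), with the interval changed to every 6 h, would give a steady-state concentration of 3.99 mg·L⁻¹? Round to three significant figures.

175 mg

With linear kinetics, Css is proportional to dose rate (D/τ) at fixed clearance.
D₂ = D₁ × (Css,target / Css,current) × (τ₂/τ₁) = 1320 × (3.99/7.52) × (6/24) = 175.1 mg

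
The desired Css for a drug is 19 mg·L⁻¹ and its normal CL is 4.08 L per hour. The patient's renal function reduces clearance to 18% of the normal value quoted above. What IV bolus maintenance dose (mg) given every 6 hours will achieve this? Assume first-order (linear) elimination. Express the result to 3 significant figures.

Patient clearance = 0.18 × 4.080 = 0.7344 L/h
D = CL × Css × τ = 0.7344 × 19 × 6 = 83.72 mg

83.7 mg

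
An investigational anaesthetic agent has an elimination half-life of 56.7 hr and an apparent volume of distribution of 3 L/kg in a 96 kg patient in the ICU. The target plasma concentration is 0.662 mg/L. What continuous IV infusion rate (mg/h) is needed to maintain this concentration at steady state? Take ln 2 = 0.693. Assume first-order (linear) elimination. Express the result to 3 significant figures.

Vd = 3 L/kg × 96 kg = 288.0 L
CL = ln 2 · Vd / t½ = 0.693 × 288.0 / 56.7 = 3.520 L/h
Infusion rate = CL × Css = 3.520 × 0.662 = 2.330 mg/h

2.33 mg/h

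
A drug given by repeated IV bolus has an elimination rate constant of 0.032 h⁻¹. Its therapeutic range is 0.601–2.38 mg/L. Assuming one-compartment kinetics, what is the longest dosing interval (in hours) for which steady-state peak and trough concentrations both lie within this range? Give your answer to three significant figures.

43.0 h

Between IV bolus doses, concentration decays as C = C₀·e^(−kτ), so C_peak/C_trough = e^(kτ).
τ_max = ln(C_peak/C_trough) / k = ln(2.38/0.601) / 0.03200 = 1.376 / 0.03200 = 43.00 h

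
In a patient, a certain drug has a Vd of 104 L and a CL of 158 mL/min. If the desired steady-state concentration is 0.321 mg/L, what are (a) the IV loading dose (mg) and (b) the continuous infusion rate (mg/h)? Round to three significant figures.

Loading: fill Vd to C_target → 104.0 L × 0.321 mg/L = 33.38 mg
CL = 158 mL/min × 60/1000 = 9.480 L/h
Infusion rate = 9.480 L/h × 0.321 mg/L = 3.043 mg/h

(a) 33.4 mg; (b) 3.04 mg/h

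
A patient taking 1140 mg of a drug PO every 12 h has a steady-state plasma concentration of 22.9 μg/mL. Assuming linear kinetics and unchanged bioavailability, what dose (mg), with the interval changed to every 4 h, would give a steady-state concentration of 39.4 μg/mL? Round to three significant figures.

654 mg

With linear kinetics, Css is proportional to dose rate (D/τ) at fixed clearance.
D₂ = D₁ × (Css,target / Css,current) × (τ₂/τ₁) = 1140 × (39.4/22.9) × (4/12) = 653.8 mg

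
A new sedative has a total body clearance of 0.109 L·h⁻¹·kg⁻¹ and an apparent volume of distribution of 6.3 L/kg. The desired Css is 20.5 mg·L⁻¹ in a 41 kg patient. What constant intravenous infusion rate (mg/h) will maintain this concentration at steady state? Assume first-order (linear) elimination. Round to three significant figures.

CL = 0.109 L·h⁻¹·kg⁻¹ × 41 kg = 4.469 L/h
Rate = CL × Css = 4.469 × 20.5 = 91.61 mg/h

91.6 mg/h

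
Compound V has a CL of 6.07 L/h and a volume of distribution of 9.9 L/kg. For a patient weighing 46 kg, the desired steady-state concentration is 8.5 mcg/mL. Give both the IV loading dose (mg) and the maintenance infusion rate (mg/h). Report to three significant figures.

Vd = 9.9 L/kg × 46 kg = 455.4 L
Loading dose = Vd × C = 455.4 × 8.5 = 3871 mg
Maintenance: replace elimination → rate = CL × Css = 6.070 × 8.5 = 51.60 mg/h

(a) 3870 mg; (b) 51.6 mg/h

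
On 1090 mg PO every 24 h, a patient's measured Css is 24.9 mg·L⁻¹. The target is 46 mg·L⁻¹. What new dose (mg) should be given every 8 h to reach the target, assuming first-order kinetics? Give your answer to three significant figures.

671 mg

With linear kinetics, Css is proportional to dose rate (D/τ) at fixed clearance.
D₂ = D₁ × (Css,target / Css,current) × (τ₂/τ₁) = 1090 × (46/24.9) × (8/24) = 671.2 mg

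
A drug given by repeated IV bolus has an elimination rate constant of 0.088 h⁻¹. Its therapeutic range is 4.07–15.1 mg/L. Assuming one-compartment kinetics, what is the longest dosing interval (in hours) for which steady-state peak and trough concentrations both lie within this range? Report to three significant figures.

14.9 h

Between IV bolus doses, concentration decays as C = C₀·e^(−kτ), so C_peak/C_trough = e^(kτ).
τ_max = ln(C_peak/C_trough) / k = ln(15.1/4.07) / 0.08800 = 1.311 / 0.08800 = 14.90 h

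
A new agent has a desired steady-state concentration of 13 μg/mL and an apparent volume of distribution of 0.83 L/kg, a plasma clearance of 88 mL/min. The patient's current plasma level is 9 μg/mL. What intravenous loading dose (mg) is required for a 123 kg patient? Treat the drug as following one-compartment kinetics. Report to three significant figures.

Vd = 0.83 L/kg × 123 kg = 102.1 L
Loading dose depends on Vd (not clearance): it fills the distribution volume.
Concentration deficit ΔC = 13 − 9 = 4.000 mg/L
LD = Vd × ΔC = 102.1 × 4.000 = 408.4 mg

408 mg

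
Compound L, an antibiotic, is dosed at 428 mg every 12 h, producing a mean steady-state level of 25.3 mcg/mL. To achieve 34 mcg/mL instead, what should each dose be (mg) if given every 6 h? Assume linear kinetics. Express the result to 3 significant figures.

For first-order elimination, Css ∝ F·D/(CL·τ); F and CL are unchanged, so Css ∝ D/τ.
D₂ = D₁ × (Css,target / Css,current) × (τ₂/τ₁) = 428 × (34/25.3) × (6/12) = 287.6 mg

288 mg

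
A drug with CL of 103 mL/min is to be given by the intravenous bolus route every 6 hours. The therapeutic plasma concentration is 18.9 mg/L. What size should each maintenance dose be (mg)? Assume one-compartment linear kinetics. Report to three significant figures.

701 mg

CL = 103 mL/min × 60/1000 = 6.180 L/h
D = CL × Css × τ = 6.180 × 18.9 × 6 = 700.8 mg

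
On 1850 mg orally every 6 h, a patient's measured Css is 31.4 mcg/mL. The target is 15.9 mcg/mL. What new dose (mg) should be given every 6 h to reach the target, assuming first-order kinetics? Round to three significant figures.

937 mg

With linear kinetics, Css is proportional to dose rate (D/τ) at fixed clearance.
D₂ = D₁ × (Css,target / Css,current) = 1850 × 15.9/31.4 = 936.8 mg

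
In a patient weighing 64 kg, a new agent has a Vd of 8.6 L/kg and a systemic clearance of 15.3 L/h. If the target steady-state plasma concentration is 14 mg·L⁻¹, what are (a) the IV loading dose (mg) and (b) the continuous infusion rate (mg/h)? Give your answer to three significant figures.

Vd(total) = 64 kg × 8.6 L/kg = 550.4 L
LD = Vd · C_target = 550.4 × 14 = 7706 mg
Maintenance infusion rate = CL × Css = 15.30 × 14 = 214.2 mg/h

(a) 7710 mg; (b) 214 mg/h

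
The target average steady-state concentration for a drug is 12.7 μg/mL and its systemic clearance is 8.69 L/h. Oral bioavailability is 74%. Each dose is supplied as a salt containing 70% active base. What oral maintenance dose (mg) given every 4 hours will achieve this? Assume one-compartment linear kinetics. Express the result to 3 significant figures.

852 mg

D = CL × Css × τ / F / S = 8.690 × 12.7 × 4 / 0.74 / 0.7 = 852.2 mg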